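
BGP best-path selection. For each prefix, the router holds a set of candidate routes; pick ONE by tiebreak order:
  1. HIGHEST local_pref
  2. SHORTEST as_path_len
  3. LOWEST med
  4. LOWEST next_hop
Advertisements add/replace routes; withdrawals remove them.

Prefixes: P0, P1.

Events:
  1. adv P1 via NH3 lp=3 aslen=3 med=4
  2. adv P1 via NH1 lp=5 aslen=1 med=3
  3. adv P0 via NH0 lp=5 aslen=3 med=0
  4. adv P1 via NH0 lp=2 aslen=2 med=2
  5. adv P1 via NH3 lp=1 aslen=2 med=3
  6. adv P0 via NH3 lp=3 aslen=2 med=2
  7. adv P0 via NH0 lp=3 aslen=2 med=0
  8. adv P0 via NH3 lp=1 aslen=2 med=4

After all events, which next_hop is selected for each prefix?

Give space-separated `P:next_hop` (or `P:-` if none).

Op 1: best P0=- P1=NH3
Op 2: best P0=- P1=NH1
Op 3: best P0=NH0 P1=NH1
Op 4: best P0=NH0 P1=NH1
Op 5: best P0=NH0 P1=NH1
Op 6: best P0=NH0 P1=NH1
Op 7: best P0=NH0 P1=NH1
Op 8: best P0=NH0 P1=NH1

Answer: P0:NH0 P1:NH1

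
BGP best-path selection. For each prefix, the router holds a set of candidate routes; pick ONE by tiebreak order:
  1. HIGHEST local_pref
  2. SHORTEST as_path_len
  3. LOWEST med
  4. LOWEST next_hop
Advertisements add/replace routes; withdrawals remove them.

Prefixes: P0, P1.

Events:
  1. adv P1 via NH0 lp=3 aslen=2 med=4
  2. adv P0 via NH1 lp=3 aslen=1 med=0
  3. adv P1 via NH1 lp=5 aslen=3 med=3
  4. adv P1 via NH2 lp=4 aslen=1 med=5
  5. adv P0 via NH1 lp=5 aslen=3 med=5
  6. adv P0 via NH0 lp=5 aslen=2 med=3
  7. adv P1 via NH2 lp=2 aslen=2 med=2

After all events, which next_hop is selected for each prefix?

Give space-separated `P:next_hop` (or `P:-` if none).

Answer: P0:NH0 P1:NH1

Derivation:
Op 1: best P0=- P1=NH0
Op 2: best P0=NH1 P1=NH0
Op 3: best P0=NH1 P1=NH1
Op 4: best P0=NH1 P1=NH1
Op 5: best P0=NH1 P1=NH1
Op 6: best P0=NH0 P1=NH1
Op 7: best P0=NH0 P1=NH1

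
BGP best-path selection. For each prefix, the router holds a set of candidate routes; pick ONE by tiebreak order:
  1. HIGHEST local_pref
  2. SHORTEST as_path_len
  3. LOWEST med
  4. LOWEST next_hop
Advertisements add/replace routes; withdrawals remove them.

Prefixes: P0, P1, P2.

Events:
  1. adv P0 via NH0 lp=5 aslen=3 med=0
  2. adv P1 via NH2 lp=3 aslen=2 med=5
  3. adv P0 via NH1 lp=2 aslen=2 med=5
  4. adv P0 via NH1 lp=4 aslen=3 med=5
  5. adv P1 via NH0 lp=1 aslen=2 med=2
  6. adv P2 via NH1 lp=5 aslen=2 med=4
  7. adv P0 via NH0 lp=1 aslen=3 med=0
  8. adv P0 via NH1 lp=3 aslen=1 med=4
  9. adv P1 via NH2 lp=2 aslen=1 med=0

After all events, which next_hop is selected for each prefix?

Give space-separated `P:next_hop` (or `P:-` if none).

Answer: P0:NH1 P1:NH2 P2:NH1

Derivation:
Op 1: best P0=NH0 P1=- P2=-
Op 2: best P0=NH0 P1=NH2 P2=-
Op 3: best P0=NH0 P1=NH2 P2=-
Op 4: best P0=NH0 P1=NH2 P2=-
Op 5: best P0=NH0 P1=NH2 P2=-
Op 6: best P0=NH0 P1=NH2 P2=NH1
Op 7: best P0=NH1 P1=NH2 P2=NH1
Op 8: best P0=NH1 P1=NH2 P2=NH1
Op 9: best P0=NH1 P1=NH2 P2=NH1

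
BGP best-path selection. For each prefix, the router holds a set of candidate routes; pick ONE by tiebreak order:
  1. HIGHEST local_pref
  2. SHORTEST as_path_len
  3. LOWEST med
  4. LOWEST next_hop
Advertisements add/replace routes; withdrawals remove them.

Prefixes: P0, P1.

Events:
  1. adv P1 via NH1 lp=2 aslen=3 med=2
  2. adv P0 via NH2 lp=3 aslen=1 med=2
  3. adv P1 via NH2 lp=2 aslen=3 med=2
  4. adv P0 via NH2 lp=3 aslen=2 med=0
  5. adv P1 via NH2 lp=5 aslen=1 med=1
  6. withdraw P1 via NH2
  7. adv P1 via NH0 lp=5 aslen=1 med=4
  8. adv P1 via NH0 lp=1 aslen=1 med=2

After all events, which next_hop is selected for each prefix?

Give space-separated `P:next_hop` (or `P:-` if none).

Answer: P0:NH2 P1:NH1

Derivation:
Op 1: best P0=- P1=NH1
Op 2: best P0=NH2 P1=NH1
Op 3: best P0=NH2 P1=NH1
Op 4: best P0=NH2 P1=NH1
Op 5: best P0=NH2 P1=NH2
Op 6: best P0=NH2 P1=NH1
Op 7: best P0=NH2 P1=NH0
Op 8: best P0=NH2 P1=NH1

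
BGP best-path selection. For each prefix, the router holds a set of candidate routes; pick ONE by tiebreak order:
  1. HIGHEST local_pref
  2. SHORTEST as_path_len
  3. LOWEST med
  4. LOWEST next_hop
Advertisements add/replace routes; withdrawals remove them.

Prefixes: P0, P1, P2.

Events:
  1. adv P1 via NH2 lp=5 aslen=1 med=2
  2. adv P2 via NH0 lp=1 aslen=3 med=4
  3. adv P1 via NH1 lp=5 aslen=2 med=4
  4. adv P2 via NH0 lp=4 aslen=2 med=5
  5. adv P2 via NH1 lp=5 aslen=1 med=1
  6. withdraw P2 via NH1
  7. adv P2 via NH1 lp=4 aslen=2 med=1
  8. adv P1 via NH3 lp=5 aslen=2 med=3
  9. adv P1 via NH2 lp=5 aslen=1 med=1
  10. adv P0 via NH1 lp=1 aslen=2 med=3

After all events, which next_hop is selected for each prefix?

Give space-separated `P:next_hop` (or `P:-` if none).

Answer: P0:NH1 P1:NH2 P2:NH1

Derivation:
Op 1: best P0=- P1=NH2 P2=-
Op 2: best P0=- P1=NH2 P2=NH0
Op 3: best P0=- P1=NH2 P2=NH0
Op 4: best P0=- P1=NH2 P2=NH0
Op 5: best P0=- P1=NH2 P2=NH1
Op 6: best P0=- P1=NH2 P2=NH0
Op 7: best P0=- P1=NH2 P2=NH1
Op 8: best P0=- P1=NH2 P2=NH1
Op 9: best P0=- P1=NH2 P2=NH1
Op 10: best P0=NH1 P1=NH2 P2=NH1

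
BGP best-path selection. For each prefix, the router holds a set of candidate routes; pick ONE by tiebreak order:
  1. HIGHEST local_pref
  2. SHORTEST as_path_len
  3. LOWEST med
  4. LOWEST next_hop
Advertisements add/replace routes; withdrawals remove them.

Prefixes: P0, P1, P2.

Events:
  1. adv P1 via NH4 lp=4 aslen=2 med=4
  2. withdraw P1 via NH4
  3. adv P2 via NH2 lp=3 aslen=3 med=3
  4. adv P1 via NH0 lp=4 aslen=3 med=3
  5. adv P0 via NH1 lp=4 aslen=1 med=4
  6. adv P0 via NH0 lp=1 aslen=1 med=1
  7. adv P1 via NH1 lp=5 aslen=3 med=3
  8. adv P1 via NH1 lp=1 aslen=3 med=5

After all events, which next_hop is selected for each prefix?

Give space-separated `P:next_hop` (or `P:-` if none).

Answer: P0:NH1 P1:NH0 P2:NH2

Derivation:
Op 1: best P0=- P1=NH4 P2=-
Op 2: best P0=- P1=- P2=-
Op 3: best P0=- P1=- P2=NH2
Op 4: best P0=- P1=NH0 P2=NH2
Op 5: best P0=NH1 P1=NH0 P2=NH2
Op 6: best P0=NH1 P1=NH0 P2=NH2
Op 7: best P0=NH1 P1=NH1 P2=NH2
Op 8: best P0=NH1 P1=NH0 P2=NH2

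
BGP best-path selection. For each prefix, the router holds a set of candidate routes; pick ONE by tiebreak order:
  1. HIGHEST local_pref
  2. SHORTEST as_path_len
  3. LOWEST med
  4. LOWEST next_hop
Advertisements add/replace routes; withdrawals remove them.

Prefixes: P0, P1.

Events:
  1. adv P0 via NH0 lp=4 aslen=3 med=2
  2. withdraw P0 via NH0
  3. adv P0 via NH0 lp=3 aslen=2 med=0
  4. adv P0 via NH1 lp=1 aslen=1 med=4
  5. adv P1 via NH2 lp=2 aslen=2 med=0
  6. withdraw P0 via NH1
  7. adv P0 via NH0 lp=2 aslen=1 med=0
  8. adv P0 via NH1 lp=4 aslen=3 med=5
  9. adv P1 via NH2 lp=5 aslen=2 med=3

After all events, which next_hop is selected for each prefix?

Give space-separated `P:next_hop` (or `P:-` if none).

Answer: P0:NH1 P1:NH2

Derivation:
Op 1: best P0=NH0 P1=-
Op 2: best P0=- P1=-
Op 3: best P0=NH0 P1=-
Op 4: best P0=NH0 P1=-
Op 5: best P0=NH0 P1=NH2
Op 6: best P0=NH0 P1=NH2
Op 7: best P0=NH0 P1=NH2
Op 8: best P0=NH1 P1=NH2
Op 9: best P0=NH1 P1=NH2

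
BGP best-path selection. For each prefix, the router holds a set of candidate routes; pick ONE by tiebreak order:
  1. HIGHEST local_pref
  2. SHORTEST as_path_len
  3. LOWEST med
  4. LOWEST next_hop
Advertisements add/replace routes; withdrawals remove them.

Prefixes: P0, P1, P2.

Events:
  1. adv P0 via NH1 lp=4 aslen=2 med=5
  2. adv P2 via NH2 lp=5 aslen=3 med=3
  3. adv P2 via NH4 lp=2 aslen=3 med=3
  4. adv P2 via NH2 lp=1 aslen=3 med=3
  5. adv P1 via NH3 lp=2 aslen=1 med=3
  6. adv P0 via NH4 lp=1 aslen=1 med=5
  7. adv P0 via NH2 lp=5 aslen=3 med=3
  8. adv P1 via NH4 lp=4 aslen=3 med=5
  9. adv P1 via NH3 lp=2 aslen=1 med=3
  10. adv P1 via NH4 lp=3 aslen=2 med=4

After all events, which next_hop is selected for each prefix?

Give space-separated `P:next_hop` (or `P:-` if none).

Op 1: best P0=NH1 P1=- P2=-
Op 2: best P0=NH1 P1=- P2=NH2
Op 3: best P0=NH1 P1=- P2=NH2
Op 4: best P0=NH1 P1=- P2=NH4
Op 5: best P0=NH1 P1=NH3 P2=NH4
Op 6: best P0=NH1 P1=NH3 P2=NH4
Op 7: best P0=NH2 P1=NH3 P2=NH4
Op 8: best P0=NH2 P1=NH4 P2=NH4
Op 9: best P0=NH2 P1=NH4 P2=NH4
Op 10: best P0=NH2 P1=NH4 P2=NH4

Answer: P0:NH2 P1:NH4 P2:NH4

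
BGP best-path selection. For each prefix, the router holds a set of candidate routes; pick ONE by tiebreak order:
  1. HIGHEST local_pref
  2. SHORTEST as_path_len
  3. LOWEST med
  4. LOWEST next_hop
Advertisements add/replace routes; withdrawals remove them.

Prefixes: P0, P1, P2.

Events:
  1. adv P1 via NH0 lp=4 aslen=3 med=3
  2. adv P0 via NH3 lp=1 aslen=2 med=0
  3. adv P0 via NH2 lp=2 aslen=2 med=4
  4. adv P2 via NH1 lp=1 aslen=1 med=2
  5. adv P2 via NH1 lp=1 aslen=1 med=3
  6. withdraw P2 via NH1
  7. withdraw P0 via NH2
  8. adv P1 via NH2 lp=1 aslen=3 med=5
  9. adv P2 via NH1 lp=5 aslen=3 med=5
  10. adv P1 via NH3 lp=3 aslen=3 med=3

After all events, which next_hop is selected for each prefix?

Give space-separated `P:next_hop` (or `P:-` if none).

Answer: P0:NH3 P1:NH0 P2:NH1

Derivation:
Op 1: best P0=- P1=NH0 P2=-
Op 2: best P0=NH3 P1=NH0 P2=-
Op 3: best P0=NH2 P1=NH0 P2=-
Op 4: best P0=NH2 P1=NH0 P2=NH1
Op 5: best P0=NH2 P1=NH0 P2=NH1
Op 6: best P0=NH2 P1=NH0 P2=-
Op 7: best P0=NH3 P1=NH0 P2=-
Op 8: best P0=NH3 P1=NH0 P2=-
Op 9: best P0=NH3 P1=NH0 P2=NH1
Op 10: best P0=NH3 P1=NH0 P2=NH1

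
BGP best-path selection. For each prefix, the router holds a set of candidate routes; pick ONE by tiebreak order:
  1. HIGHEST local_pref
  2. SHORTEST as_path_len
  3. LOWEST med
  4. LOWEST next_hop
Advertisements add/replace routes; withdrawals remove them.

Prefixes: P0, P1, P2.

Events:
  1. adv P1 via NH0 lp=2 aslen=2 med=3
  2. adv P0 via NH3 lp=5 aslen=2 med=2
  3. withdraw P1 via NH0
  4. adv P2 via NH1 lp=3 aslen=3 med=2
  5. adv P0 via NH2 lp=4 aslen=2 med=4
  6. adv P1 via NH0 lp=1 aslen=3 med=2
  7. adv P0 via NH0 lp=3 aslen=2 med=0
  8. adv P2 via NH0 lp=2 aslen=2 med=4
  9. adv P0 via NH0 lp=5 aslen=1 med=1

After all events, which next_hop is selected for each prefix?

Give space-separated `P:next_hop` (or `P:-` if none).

Op 1: best P0=- P1=NH0 P2=-
Op 2: best P0=NH3 P1=NH0 P2=-
Op 3: best P0=NH3 P1=- P2=-
Op 4: best P0=NH3 P1=- P2=NH1
Op 5: best P0=NH3 P1=- P2=NH1
Op 6: best P0=NH3 P1=NH0 P2=NH1
Op 7: best P0=NH3 P1=NH0 P2=NH1
Op 8: best P0=NH3 P1=NH0 P2=NH1
Op 9: best P0=NH0 P1=NH0 P2=NH1

Answer: P0:NH0 P1:NH0 P2:NH1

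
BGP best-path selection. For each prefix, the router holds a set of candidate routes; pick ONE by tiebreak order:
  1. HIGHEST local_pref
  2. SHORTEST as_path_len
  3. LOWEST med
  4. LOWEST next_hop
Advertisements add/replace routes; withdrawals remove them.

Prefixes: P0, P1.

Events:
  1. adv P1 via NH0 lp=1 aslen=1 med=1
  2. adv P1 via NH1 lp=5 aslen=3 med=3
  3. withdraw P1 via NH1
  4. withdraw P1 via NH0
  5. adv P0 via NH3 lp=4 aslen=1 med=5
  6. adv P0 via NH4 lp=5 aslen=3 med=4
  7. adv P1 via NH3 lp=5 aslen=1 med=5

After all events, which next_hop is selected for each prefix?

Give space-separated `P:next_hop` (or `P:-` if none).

Answer: P0:NH4 P1:NH3

Derivation:
Op 1: best P0=- P1=NH0
Op 2: best P0=- P1=NH1
Op 3: best P0=- P1=NH0
Op 4: best P0=- P1=-
Op 5: best P0=NH3 P1=-
Op 6: best P0=NH4 P1=-
Op 7: best P0=NH4 P1=NH3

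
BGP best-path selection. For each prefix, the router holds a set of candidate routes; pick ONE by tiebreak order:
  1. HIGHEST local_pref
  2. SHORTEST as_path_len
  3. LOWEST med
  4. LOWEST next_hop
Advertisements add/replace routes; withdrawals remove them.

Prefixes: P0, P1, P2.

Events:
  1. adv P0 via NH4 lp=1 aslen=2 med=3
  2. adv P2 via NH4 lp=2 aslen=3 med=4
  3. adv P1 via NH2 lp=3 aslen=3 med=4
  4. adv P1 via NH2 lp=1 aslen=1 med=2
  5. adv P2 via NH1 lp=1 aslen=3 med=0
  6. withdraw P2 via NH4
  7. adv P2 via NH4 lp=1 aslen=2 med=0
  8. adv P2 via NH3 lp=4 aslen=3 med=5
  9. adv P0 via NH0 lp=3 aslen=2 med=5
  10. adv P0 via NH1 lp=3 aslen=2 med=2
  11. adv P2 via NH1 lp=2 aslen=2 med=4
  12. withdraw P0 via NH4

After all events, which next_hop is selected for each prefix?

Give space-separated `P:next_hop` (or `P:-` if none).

Op 1: best P0=NH4 P1=- P2=-
Op 2: best P0=NH4 P1=- P2=NH4
Op 3: best P0=NH4 P1=NH2 P2=NH4
Op 4: best P0=NH4 P1=NH2 P2=NH4
Op 5: best P0=NH4 P1=NH2 P2=NH4
Op 6: best P0=NH4 P1=NH2 P2=NH1
Op 7: best P0=NH4 P1=NH2 P2=NH4
Op 8: best P0=NH4 P1=NH2 P2=NH3
Op 9: best P0=NH0 P1=NH2 P2=NH3
Op 10: best P0=NH1 P1=NH2 P2=NH3
Op 11: best P0=NH1 P1=NH2 P2=NH3
Op 12: best P0=NH1 P1=NH2 P2=NH3

Answer: P0:NH1 P1:NH2 P2:NH3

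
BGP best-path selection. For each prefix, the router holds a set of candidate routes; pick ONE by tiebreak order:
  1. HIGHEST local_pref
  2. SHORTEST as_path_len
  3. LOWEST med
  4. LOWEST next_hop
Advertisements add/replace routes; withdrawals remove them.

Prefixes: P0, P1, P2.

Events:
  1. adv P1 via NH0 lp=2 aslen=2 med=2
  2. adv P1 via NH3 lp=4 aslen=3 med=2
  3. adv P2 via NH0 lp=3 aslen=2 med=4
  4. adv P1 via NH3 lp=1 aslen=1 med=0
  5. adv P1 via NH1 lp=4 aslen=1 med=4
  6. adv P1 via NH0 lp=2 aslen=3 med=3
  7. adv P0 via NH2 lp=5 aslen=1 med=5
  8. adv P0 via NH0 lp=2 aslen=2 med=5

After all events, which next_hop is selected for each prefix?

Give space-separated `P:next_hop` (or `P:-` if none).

Op 1: best P0=- P1=NH0 P2=-
Op 2: best P0=- P1=NH3 P2=-
Op 3: best P0=- P1=NH3 P2=NH0
Op 4: best P0=- P1=NH0 P2=NH0
Op 5: best P0=- P1=NH1 P2=NH0
Op 6: best P0=- P1=NH1 P2=NH0
Op 7: best P0=NH2 P1=NH1 P2=NH0
Op 8: best P0=NH2 P1=NH1 P2=NH0

Answer: P0:NH2 P1:NH1 P2:NH0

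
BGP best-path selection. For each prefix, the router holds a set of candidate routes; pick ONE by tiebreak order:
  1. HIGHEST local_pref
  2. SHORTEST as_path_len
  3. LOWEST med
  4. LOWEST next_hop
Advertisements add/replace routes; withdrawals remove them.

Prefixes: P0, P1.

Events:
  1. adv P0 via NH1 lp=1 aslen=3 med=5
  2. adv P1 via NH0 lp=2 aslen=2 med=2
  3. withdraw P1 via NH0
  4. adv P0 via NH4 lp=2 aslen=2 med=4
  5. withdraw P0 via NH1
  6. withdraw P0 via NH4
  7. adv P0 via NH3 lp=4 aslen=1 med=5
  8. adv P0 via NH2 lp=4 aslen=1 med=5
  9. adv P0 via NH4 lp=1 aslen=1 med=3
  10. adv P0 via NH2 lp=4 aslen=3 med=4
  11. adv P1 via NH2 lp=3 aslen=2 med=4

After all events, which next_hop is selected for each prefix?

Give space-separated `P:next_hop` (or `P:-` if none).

Op 1: best P0=NH1 P1=-
Op 2: best P0=NH1 P1=NH0
Op 3: best P0=NH1 P1=-
Op 4: best P0=NH4 P1=-
Op 5: best P0=NH4 P1=-
Op 6: best P0=- P1=-
Op 7: best P0=NH3 P1=-
Op 8: best P0=NH2 P1=-
Op 9: best P0=NH2 P1=-
Op 10: best P0=NH3 P1=-
Op 11: best P0=NH3 P1=NH2

Answer: P0:NH3 P1:NH2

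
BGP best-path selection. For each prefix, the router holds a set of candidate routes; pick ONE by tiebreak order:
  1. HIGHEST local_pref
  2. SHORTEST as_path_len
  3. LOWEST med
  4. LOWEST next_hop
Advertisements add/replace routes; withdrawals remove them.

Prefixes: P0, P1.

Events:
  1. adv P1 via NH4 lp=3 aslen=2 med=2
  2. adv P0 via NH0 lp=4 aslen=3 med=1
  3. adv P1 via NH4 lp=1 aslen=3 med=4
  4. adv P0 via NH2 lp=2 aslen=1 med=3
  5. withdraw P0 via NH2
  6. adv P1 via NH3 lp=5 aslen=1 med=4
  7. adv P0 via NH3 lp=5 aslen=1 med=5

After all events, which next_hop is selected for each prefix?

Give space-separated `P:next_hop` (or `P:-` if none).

Answer: P0:NH3 P1:NH3

Derivation:
Op 1: best P0=- P1=NH4
Op 2: best P0=NH0 P1=NH4
Op 3: best P0=NH0 P1=NH4
Op 4: best P0=NH0 P1=NH4
Op 5: best P0=NH0 P1=NH4
Op 6: best P0=NH0 P1=NH3
Op 7: best P0=NH3 P1=NH3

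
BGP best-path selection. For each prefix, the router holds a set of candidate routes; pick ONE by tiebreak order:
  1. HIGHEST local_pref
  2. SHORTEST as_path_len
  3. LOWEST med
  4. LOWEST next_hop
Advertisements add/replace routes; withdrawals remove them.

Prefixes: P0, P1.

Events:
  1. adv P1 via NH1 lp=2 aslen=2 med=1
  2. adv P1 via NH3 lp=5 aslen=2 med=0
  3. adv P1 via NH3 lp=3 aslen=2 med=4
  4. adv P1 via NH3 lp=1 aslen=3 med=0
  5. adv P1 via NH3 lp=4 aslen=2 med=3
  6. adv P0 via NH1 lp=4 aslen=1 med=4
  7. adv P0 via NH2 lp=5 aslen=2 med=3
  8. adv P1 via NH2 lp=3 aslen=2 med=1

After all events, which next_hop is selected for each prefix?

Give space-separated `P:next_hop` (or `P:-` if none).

Op 1: best P0=- P1=NH1
Op 2: best P0=- P1=NH3
Op 3: best P0=- P1=NH3
Op 4: best P0=- P1=NH1
Op 5: best P0=- P1=NH3
Op 6: best P0=NH1 P1=NH3
Op 7: best P0=NH2 P1=NH3
Op 8: best P0=NH2 P1=NH3

Answer: P0:NH2 P1:NH3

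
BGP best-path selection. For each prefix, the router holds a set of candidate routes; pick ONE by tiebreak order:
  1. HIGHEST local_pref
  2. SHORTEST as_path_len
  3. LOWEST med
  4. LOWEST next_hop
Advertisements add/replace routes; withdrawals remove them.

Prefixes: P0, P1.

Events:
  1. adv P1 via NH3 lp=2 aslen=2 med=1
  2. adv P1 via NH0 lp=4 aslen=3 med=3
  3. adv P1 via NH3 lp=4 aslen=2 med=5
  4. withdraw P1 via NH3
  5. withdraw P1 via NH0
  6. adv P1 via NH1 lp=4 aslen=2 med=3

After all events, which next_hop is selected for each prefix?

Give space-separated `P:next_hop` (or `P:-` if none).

Op 1: best P0=- P1=NH3
Op 2: best P0=- P1=NH0
Op 3: best P0=- P1=NH3
Op 4: best P0=- P1=NH0
Op 5: best P0=- P1=-
Op 6: best P0=- P1=NH1

Answer: P0:- P1:NH1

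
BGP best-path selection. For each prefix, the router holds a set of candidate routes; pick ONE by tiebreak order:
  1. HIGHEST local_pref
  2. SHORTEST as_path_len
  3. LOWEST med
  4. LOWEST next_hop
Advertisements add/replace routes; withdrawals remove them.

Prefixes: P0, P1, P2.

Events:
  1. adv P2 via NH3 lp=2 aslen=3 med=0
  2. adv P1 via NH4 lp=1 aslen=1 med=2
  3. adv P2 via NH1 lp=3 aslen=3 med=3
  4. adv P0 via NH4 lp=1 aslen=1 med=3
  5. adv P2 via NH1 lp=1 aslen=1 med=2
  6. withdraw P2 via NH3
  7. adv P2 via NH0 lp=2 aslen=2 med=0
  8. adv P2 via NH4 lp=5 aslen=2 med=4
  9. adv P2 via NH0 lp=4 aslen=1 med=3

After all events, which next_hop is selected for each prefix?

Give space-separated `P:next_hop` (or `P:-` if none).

Answer: P0:NH4 P1:NH4 P2:NH4

Derivation:
Op 1: best P0=- P1=- P2=NH3
Op 2: best P0=- P1=NH4 P2=NH3
Op 3: best P0=- P1=NH4 P2=NH1
Op 4: best P0=NH4 P1=NH4 P2=NH1
Op 5: best P0=NH4 P1=NH4 P2=NH3
Op 6: best P0=NH4 P1=NH4 P2=NH1
Op 7: best P0=NH4 P1=NH4 P2=NH0
Op 8: best P0=NH4 P1=NH4 P2=NH4
Op 9: best P0=NH4 P1=NH4 P2=NH4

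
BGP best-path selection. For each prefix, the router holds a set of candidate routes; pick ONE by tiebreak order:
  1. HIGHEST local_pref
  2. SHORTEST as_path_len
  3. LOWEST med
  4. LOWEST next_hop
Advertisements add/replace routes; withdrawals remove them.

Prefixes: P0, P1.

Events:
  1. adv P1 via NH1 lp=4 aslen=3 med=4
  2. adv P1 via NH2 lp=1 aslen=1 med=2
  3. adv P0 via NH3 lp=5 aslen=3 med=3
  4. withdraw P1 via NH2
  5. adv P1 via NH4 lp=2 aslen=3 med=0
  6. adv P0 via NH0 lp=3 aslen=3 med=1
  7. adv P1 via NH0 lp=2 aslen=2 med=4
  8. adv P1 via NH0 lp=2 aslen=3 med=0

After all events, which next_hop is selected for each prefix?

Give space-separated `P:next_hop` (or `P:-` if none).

Op 1: best P0=- P1=NH1
Op 2: best P0=- P1=NH1
Op 3: best P0=NH3 P1=NH1
Op 4: best P0=NH3 P1=NH1
Op 5: best P0=NH3 P1=NH1
Op 6: best P0=NH3 P1=NH1
Op 7: best P0=NH3 P1=NH1
Op 8: best P0=NH3 P1=NH1

Answer: P0:NH3 P1:NH1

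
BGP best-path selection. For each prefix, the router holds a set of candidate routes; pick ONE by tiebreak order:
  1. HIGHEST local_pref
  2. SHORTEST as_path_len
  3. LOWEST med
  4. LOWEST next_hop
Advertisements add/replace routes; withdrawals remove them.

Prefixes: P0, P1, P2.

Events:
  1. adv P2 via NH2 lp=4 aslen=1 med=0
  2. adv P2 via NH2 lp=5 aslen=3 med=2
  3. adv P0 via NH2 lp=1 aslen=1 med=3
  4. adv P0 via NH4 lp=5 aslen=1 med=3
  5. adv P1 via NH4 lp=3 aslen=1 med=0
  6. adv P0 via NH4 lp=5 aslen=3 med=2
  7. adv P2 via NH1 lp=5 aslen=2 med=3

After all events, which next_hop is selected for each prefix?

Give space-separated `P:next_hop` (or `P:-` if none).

Op 1: best P0=- P1=- P2=NH2
Op 2: best P0=- P1=- P2=NH2
Op 3: best P0=NH2 P1=- P2=NH2
Op 4: best P0=NH4 P1=- P2=NH2
Op 5: best P0=NH4 P1=NH4 P2=NH2
Op 6: best P0=NH4 P1=NH4 P2=NH2
Op 7: best P0=NH4 P1=NH4 P2=NH1

Answer: P0:NH4 P1:NH4 P2:NH1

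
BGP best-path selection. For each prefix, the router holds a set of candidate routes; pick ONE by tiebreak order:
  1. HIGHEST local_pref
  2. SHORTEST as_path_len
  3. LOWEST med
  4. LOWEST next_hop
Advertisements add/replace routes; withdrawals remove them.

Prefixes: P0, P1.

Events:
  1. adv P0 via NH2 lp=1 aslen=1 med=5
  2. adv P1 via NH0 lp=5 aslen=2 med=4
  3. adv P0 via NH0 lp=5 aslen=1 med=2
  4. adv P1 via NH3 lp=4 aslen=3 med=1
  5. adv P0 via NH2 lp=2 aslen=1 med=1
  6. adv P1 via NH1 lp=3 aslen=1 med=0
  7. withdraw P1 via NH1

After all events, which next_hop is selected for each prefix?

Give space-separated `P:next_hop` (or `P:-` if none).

Op 1: best P0=NH2 P1=-
Op 2: best P0=NH2 P1=NH0
Op 3: best P0=NH0 P1=NH0
Op 4: best P0=NH0 P1=NH0
Op 5: best P0=NH0 P1=NH0
Op 6: best P0=NH0 P1=NH0
Op 7: best P0=NH0 P1=NH0

Answer: P0:NH0 P1:NH0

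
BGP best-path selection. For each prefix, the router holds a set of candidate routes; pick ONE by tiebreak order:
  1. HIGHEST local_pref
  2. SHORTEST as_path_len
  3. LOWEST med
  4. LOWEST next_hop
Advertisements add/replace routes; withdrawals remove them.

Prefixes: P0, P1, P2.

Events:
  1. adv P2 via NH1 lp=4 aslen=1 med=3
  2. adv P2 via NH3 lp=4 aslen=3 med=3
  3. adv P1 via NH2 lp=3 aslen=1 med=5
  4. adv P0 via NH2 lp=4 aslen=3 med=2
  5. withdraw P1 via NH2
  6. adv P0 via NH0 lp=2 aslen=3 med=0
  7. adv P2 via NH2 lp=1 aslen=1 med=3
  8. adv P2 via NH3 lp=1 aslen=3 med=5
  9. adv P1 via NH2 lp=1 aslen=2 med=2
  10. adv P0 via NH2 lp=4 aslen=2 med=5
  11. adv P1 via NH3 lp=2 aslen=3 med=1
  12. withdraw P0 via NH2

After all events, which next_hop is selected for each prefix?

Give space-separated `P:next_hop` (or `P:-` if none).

Op 1: best P0=- P1=- P2=NH1
Op 2: best P0=- P1=- P2=NH1
Op 3: best P0=- P1=NH2 P2=NH1
Op 4: best P0=NH2 P1=NH2 P2=NH1
Op 5: best P0=NH2 P1=- P2=NH1
Op 6: best P0=NH2 P1=- P2=NH1
Op 7: best P0=NH2 P1=- P2=NH1
Op 8: best P0=NH2 P1=- P2=NH1
Op 9: best P0=NH2 P1=NH2 P2=NH1
Op 10: best P0=NH2 P1=NH2 P2=NH1
Op 11: best P0=NH2 P1=NH3 P2=NH1
Op 12: best P0=NH0 P1=NH3 P2=NH1

Answer: P0:NH0 P1:NH3 P2:NH1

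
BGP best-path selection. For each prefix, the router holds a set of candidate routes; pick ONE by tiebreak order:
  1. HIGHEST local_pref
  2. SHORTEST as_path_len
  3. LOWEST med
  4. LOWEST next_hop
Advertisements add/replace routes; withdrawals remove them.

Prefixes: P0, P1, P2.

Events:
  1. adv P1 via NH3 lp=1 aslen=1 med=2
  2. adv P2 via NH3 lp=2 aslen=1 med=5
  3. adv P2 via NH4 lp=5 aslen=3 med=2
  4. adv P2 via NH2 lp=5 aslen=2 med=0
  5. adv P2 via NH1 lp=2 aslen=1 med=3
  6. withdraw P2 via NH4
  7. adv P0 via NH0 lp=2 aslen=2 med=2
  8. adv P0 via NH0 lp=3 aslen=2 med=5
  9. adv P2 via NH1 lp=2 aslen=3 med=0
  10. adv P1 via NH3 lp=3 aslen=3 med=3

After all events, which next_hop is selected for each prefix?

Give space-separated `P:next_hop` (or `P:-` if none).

Answer: P0:NH0 P1:NH3 P2:NH2

Derivation:
Op 1: best P0=- P1=NH3 P2=-
Op 2: best P0=- P1=NH3 P2=NH3
Op 3: best P0=- P1=NH3 P2=NH4
Op 4: best P0=- P1=NH3 P2=NH2
Op 5: best P0=- P1=NH3 P2=NH2
Op 6: best P0=- P1=NH3 P2=NH2
Op 7: best P0=NH0 P1=NH3 P2=NH2
Op 8: best P0=NH0 P1=NH3 P2=NH2
Op 9: best P0=NH0 P1=NH3 P2=NH2
Op 10: best P0=NH0 P1=NH3 P2=NH2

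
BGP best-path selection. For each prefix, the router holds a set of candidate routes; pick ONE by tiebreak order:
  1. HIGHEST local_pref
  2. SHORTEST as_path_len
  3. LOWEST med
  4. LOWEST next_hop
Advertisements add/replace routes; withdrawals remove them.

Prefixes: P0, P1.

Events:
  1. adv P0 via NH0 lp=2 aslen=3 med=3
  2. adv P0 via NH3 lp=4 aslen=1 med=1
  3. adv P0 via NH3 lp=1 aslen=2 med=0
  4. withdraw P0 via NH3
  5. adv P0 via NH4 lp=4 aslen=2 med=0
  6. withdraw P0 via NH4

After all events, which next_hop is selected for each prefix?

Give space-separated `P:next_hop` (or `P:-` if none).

Op 1: best P0=NH0 P1=-
Op 2: best P0=NH3 P1=-
Op 3: best P0=NH0 P1=-
Op 4: best P0=NH0 P1=-
Op 5: best P0=NH4 P1=-
Op 6: best P0=NH0 P1=-

Answer: P0:NH0 P1:-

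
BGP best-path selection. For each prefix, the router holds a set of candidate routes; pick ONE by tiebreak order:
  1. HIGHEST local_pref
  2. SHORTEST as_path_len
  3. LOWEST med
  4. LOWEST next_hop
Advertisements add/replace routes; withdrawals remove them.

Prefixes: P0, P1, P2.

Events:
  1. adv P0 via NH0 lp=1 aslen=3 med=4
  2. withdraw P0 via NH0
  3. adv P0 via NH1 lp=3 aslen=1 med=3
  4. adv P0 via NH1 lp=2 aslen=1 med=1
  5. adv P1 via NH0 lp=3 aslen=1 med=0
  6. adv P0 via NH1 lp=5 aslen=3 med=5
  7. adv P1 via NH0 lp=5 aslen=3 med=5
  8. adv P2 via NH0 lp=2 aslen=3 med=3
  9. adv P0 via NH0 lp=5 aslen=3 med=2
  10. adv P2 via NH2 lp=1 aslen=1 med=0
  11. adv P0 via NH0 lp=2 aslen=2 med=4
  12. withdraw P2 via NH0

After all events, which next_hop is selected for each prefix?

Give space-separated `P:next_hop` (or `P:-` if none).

Answer: P0:NH1 P1:NH0 P2:NH2

Derivation:
Op 1: best P0=NH0 P1=- P2=-
Op 2: best P0=- P1=- P2=-
Op 3: best P0=NH1 P1=- P2=-
Op 4: best P0=NH1 P1=- P2=-
Op 5: best P0=NH1 P1=NH0 P2=-
Op 6: best P0=NH1 P1=NH0 P2=-
Op 7: best P0=NH1 P1=NH0 P2=-
Op 8: best P0=NH1 P1=NH0 P2=NH0
Op 9: best P0=NH0 P1=NH0 P2=NH0
Op 10: best P0=NH0 P1=NH0 P2=NH0
Op 11: best P0=NH1 P1=NH0 P2=NH0
Op 12: best P0=NH1 P1=NH0 P2=NH2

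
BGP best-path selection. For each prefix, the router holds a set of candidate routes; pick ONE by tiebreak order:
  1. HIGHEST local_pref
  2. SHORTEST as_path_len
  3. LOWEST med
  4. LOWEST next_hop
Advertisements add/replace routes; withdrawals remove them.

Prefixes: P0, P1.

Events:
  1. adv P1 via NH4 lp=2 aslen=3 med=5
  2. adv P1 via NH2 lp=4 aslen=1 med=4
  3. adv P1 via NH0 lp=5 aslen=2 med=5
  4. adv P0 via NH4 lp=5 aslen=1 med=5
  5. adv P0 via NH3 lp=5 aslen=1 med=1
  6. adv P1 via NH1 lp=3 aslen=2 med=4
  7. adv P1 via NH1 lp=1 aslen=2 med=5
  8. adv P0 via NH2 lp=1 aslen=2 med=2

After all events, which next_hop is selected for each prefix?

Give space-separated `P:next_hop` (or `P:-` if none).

Answer: P0:NH3 P1:NH0

Derivation:
Op 1: best P0=- P1=NH4
Op 2: best P0=- P1=NH2
Op 3: best P0=- P1=NH0
Op 4: best P0=NH4 P1=NH0
Op 5: best P0=NH3 P1=NH0
Op 6: best P0=NH3 P1=NH0
Op 7: best P0=NH3 P1=NH0
Op 8: best P0=NH3 P1=NH0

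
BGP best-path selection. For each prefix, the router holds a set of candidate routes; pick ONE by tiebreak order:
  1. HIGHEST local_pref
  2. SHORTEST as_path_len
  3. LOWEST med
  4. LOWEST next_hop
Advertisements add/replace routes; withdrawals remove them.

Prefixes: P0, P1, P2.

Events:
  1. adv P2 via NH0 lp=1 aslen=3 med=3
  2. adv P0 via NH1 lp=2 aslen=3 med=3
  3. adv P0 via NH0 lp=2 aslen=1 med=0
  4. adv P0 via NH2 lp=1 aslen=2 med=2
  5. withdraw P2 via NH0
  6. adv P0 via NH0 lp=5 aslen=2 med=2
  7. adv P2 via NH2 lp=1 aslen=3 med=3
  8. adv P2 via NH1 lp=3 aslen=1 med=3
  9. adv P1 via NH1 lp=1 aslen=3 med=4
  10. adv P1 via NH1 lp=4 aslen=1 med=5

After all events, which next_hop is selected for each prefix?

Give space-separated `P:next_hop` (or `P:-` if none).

Answer: P0:NH0 P1:NH1 P2:NH1

Derivation:
Op 1: best P0=- P1=- P2=NH0
Op 2: best P0=NH1 P1=- P2=NH0
Op 3: best P0=NH0 P1=- P2=NH0
Op 4: best P0=NH0 P1=- P2=NH0
Op 5: best P0=NH0 P1=- P2=-
Op 6: best P0=NH0 P1=- P2=-
Op 7: best P0=NH0 P1=- P2=NH2
Op 8: best P0=NH0 P1=- P2=NH1
Op 9: best P0=NH0 P1=NH1 P2=NH1
Op 10: best P0=NH0 P1=NH1 P2=NH1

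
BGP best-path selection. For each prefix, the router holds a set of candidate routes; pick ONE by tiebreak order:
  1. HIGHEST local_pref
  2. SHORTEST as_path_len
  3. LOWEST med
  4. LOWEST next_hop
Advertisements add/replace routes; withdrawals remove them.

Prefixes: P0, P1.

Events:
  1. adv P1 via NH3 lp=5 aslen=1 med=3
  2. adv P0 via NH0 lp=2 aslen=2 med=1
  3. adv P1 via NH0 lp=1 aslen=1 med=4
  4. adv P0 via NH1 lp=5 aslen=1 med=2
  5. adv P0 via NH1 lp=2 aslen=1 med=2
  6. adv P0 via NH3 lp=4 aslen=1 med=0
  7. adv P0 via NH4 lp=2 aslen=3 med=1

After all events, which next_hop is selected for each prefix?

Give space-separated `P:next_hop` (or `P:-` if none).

Op 1: best P0=- P1=NH3
Op 2: best P0=NH0 P1=NH3
Op 3: best P0=NH0 P1=NH3
Op 4: best P0=NH1 P1=NH3
Op 5: best P0=NH1 P1=NH3
Op 6: best P0=NH3 P1=NH3
Op 7: best P0=NH3 P1=NH3

Answer: P0:NH3 P1:NH3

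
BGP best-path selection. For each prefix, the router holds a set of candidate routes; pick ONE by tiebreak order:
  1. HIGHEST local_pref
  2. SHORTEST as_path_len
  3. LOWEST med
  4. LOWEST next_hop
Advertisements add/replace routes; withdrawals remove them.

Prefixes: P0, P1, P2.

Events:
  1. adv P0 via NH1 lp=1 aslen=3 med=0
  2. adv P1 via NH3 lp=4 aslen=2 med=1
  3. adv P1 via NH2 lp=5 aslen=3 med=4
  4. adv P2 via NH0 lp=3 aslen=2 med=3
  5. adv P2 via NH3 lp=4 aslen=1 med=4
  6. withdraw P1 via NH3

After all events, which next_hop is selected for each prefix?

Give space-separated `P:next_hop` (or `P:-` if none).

Answer: P0:NH1 P1:NH2 P2:NH3

Derivation:
Op 1: best P0=NH1 P1=- P2=-
Op 2: best P0=NH1 P1=NH3 P2=-
Op 3: best P0=NH1 P1=NH2 P2=-
Op 4: best P0=NH1 P1=NH2 P2=NH0
Op 5: best P0=NH1 P1=NH2 P2=NH3
Op 6: best P0=NH1 P1=NH2 P2=NH3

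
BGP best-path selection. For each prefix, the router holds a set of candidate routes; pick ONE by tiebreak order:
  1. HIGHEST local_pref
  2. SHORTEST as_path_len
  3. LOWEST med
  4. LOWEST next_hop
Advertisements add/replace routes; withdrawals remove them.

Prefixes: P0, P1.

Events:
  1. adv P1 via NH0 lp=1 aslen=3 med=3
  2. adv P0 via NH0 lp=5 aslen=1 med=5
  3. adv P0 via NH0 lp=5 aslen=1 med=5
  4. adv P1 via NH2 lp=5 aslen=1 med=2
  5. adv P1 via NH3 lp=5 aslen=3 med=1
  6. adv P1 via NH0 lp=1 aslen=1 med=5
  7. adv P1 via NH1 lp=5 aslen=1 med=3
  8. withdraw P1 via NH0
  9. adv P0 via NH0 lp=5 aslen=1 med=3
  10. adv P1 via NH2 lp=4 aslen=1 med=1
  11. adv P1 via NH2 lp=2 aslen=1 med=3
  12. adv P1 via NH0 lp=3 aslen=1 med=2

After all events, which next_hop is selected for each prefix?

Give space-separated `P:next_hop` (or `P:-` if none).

Op 1: best P0=- P1=NH0
Op 2: best P0=NH0 P1=NH0
Op 3: best P0=NH0 P1=NH0
Op 4: best P0=NH0 P1=NH2
Op 5: best P0=NH0 P1=NH2
Op 6: best P0=NH0 P1=NH2
Op 7: best P0=NH0 P1=NH2
Op 8: best P0=NH0 P1=NH2
Op 9: best P0=NH0 P1=NH2
Op 10: best P0=NH0 P1=NH1
Op 11: best P0=NH0 P1=NH1
Op 12: best P0=NH0 P1=NH1

Answer: P0:NH0 P1:NH1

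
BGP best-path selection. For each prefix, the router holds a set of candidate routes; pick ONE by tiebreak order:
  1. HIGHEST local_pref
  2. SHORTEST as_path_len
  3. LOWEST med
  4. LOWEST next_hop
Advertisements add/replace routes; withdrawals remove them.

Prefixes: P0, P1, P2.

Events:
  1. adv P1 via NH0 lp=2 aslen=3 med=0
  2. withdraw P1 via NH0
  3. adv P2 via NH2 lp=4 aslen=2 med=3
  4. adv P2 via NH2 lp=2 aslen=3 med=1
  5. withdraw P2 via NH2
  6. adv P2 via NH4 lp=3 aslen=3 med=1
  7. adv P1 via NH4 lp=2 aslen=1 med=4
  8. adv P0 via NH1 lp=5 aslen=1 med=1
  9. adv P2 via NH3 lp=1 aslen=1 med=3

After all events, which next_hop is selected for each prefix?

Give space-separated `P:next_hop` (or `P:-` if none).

Op 1: best P0=- P1=NH0 P2=-
Op 2: best P0=- P1=- P2=-
Op 3: best P0=- P1=- P2=NH2
Op 4: best P0=- P1=- P2=NH2
Op 5: best P0=- P1=- P2=-
Op 6: best P0=- P1=- P2=NH4
Op 7: best P0=- P1=NH4 P2=NH4
Op 8: best P0=NH1 P1=NH4 P2=NH4
Op 9: best P0=NH1 P1=NH4 P2=NH4

Answer: P0:NH1 P1:NH4 P2:NH4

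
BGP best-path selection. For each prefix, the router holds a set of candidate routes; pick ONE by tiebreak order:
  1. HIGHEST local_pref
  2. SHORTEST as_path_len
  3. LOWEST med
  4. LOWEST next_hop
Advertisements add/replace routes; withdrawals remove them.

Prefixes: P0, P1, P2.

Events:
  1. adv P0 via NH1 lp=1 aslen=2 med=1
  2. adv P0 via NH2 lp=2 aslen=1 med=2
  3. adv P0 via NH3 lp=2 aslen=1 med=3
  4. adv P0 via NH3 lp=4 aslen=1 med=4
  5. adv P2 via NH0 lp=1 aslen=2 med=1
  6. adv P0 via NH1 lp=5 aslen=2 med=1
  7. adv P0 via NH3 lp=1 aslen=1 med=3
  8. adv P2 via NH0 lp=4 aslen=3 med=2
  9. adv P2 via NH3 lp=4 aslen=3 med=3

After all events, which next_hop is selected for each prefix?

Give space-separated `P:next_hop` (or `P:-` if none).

Op 1: best P0=NH1 P1=- P2=-
Op 2: best P0=NH2 P1=- P2=-
Op 3: best P0=NH2 P1=- P2=-
Op 4: best P0=NH3 P1=- P2=-
Op 5: best P0=NH3 P1=- P2=NH0
Op 6: best P0=NH1 P1=- P2=NH0
Op 7: best P0=NH1 P1=- P2=NH0
Op 8: best P0=NH1 P1=- P2=NH0
Op 9: best P0=NH1 P1=- P2=NH0

Answer: P0:NH1 P1:- P2:NH0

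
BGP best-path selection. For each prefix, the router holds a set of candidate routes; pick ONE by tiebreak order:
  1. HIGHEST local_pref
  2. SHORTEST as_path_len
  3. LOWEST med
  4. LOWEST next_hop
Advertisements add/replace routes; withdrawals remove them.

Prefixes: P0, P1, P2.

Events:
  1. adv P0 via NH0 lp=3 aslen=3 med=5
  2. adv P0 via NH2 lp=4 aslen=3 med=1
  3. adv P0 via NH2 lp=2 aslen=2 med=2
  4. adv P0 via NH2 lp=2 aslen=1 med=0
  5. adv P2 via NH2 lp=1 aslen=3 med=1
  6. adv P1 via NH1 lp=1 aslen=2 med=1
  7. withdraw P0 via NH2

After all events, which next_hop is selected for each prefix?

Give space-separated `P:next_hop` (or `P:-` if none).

Answer: P0:NH0 P1:NH1 P2:NH2

Derivation:
Op 1: best P0=NH0 P1=- P2=-
Op 2: best P0=NH2 P1=- P2=-
Op 3: best P0=NH0 P1=- P2=-
Op 4: best P0=NH0 P1=- P2=-
Op 5: best P0=NH0 P1=- P2=NH2
Op 6: best P0=NH0 P1=NH1 P2=NH2
Op 7: best P0=NH0 P1=NH1 P2=NH2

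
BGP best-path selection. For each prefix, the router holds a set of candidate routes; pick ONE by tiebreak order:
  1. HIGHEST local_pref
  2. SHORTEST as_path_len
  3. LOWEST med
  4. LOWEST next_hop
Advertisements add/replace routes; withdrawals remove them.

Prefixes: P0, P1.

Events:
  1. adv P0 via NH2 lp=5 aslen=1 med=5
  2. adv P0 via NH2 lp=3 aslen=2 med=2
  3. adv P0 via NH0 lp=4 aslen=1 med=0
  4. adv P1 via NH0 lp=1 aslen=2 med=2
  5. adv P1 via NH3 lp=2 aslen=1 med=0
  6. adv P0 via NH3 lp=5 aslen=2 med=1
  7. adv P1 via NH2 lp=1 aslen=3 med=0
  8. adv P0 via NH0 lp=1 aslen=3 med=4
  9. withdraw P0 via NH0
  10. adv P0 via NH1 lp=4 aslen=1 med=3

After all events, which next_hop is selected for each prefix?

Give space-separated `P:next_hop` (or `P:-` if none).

Answer: P0:NH3 P1:NH3

Derivation:
Op 1: best P0=NH2 P1=-
Op 2: best P0=NH2 P1=-
Op 3: best P0=NH0 P1=-
Op 4: best P0=NH0 P1=NH0
Op 5: best P0=NH0 P1=NH3
Op 6: best P0=NH3 P1=NH3
Op 7: best P0=NH3 P1=NH3
Op 8: best P0=NH3 P1=NH3
Op 9: best P0=NH3 P1=NH3
Op 10: best P0=NH3 P1=NH3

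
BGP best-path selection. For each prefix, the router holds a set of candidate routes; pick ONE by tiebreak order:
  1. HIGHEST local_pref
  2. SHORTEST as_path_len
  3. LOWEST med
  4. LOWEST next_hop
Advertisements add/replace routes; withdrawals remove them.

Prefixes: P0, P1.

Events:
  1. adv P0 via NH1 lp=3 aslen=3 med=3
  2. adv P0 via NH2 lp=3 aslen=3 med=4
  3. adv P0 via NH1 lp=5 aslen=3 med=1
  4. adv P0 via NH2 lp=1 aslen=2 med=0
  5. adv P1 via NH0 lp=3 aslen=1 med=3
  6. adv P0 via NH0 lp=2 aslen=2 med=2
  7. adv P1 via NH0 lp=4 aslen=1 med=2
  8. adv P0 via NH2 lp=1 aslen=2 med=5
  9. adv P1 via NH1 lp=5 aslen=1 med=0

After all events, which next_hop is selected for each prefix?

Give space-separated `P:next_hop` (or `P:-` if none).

Op 1: best P0=NH1 P1=-
Op 2: best P0=NH1 P1=-
Op 3: best P0=NH1 P1=-
Op 4: best P0=NH1 P1=-
Op 5: best P0=NH1 P1=NH0
Op 6: best P0=NH1 P1=NH0
Op 7: best P0=NH1 P1=NH0
Op 8: best P0=NH1 P1=NH0
Op 9: best P0=NH1 P1=NH1

Answer: P0:NH1 P1:NH1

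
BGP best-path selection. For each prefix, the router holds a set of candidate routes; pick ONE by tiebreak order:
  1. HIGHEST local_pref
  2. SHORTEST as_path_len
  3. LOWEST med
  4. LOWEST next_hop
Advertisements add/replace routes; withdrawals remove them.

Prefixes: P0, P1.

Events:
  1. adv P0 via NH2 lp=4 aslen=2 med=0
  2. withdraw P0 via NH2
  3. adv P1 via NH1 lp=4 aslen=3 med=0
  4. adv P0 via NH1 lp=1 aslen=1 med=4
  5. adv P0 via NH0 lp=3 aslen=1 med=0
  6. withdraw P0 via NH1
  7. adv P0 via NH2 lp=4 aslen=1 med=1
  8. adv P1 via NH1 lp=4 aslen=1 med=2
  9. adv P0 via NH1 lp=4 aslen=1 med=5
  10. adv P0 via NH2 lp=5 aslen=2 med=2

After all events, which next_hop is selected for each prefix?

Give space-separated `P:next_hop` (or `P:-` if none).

Answer: P0:NH2 P1:NH1

Derivation:
Op 1: best P0=NH2 P1=-
Op 2: best P0=- P1=-
Op 3: best P0=- P1=NH1
Op 4: best P0=NH1 P1=NH1
Op 5: best P0=NH0 P1=NH1
Op 6: best P0=NH0 P1=NH1
Op 7: best P0=NH2 P1=NH1
Op 8: best P0=NH2 P1=NH1
Op 9: best P0=NH2 P1=NH1
Op 10: best P0=NH2 P1=NH1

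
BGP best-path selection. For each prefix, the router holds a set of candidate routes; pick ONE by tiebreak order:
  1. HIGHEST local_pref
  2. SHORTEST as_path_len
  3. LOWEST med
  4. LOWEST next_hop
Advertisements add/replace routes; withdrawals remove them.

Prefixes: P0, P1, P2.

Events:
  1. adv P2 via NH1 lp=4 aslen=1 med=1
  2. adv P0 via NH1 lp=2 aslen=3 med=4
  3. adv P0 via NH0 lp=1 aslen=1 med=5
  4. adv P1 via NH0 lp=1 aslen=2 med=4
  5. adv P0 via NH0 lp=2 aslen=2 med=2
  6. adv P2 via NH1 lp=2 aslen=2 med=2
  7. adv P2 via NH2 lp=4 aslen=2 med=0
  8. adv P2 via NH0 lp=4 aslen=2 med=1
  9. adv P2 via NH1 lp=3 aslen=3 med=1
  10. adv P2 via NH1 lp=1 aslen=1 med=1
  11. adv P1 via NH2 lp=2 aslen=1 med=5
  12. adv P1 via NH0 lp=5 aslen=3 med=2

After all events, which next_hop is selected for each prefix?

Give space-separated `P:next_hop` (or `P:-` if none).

Op 1: best P0=- P1=- P2=NH1
Op 2: best P0=NH1 P1=- P2=NH1
Op 3: best P0=NH1 P1=- P2=NH1
Op 4: best P0=NH1 P1=NH0 P2=NH1
Op 5: best P0=NH0 P1=NH0 P2=NH1
Op 6: best P0=NH0 P1=NH0 P2=NH1
Op 7: best P0=NH0 P1=NH0 P2=NH2
Op 8: best P0=NH0 P1=NH0 P2=NH2
Op 9: best P0=NH0 P1=NH0 P2=NH2
Op 10: best P0=NH0 P1=NH0 P2=NH2
Op 11: best P0=NH0 P1=NH2 P2=NH2
Op 12: best P0=NH0 P1=NH0 P2=NH2

Answer: P0:NH0 P1:NH0 P2:NH2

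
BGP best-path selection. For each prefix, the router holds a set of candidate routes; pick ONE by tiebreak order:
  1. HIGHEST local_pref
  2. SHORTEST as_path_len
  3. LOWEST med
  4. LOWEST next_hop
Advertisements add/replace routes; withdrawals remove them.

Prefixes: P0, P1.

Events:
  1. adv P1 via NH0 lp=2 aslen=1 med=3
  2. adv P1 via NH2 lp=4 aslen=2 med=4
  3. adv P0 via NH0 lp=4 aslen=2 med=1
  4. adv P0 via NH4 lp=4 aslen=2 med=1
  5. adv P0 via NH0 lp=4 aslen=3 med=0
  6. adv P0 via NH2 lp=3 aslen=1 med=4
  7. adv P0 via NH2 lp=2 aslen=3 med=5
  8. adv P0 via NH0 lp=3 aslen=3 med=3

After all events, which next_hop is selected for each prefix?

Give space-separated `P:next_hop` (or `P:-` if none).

Op 1: best P0=- P1=NH0
Op 2: best P0=- P1=NH2
Op 3: best P0=NH0 P1=NH2
Op 4: best P0=NH0 P1=NH2
Op 5: best P0=NH4 P1=NH2
Op 6: best P0=NH4 P1=NH2
Op 7: best P0=NH4 P1=NH2
Op 8: best P0=NH4 P1=NH2

Answer: P0:NH4 P1:NH2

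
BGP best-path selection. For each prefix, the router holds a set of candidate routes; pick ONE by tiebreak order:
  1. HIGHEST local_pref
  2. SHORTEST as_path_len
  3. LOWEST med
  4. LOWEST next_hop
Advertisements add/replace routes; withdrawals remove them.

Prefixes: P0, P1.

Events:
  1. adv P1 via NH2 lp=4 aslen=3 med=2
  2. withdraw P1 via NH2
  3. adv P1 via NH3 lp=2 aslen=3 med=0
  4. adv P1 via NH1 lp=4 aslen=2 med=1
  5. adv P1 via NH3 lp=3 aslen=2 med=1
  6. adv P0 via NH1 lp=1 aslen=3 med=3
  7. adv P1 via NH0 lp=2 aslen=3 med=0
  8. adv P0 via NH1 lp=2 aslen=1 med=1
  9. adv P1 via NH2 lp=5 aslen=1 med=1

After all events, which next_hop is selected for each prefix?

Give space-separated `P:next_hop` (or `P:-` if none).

Op 1: best P0=- P1=NH2
Op 2: best P0=- P1=-
Op 3: best P0=- P1=NH3
Op 4: best P0=- P1=NH1
Op 5: best P0=- P1=NH1
Op 6: best P0=NH1 P1=NH1
Op 7: best P0=NH1 P1=NH1
Op 8: best P0=NH1 P1=NH1
Op 9: best P0=NH1 P1=NH2

Answer: P0:NH1 P1:NH2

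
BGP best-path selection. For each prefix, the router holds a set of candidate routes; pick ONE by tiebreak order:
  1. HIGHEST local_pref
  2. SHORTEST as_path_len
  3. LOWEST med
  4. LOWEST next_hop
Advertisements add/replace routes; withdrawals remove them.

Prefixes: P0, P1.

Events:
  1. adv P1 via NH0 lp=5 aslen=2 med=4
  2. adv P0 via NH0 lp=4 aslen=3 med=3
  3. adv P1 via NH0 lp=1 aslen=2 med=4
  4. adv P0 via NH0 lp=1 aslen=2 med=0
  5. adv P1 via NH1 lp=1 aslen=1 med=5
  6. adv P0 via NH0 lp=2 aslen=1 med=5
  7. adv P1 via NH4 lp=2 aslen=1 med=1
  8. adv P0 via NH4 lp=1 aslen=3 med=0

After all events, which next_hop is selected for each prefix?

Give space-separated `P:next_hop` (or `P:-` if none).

Answer: P0:NH0 P1:NH4

Derivation:
Op 1: best P0=- P1=NH0
Op 2: best P0=NH0 P1=NH0
Op 3: best P0=NH0 P1=NH0
Op 4: best P0=NH0 P1=NH0
Op 5: best P0=NH0 P1=NH1
Op 6: best P0=NH0 P1=NH1
Op 7: best P0=NH0 P1=NH4
Op 8: best P0=NH0 P1=NH4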